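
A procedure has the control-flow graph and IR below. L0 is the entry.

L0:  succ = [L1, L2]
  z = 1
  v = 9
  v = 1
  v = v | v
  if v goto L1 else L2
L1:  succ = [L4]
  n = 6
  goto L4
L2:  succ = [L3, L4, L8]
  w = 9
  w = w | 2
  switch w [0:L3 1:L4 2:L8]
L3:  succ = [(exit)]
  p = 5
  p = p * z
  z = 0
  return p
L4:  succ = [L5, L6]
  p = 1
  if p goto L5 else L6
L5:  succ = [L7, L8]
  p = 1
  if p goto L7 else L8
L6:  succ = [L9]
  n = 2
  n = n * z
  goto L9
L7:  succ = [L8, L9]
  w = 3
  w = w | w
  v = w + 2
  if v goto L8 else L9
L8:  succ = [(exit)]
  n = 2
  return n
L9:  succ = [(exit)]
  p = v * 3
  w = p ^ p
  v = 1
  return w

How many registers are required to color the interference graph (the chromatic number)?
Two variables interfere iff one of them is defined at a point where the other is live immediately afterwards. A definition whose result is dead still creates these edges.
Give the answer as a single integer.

Answer: 3

Analysis:
Block summaries:
  L0: def={v,z} ue=∅
  L1: def={n} ue=∅
  L2: def={w} ue=∅
  L3: def={p,z} ue={z}
  L4: def={p} ue=∅
  L5: def={p} ue=∅
  L6: def={n} ue={z}
  L7: def={v,w} ue=∅
  L8: def={n} ue=∅
  L9: def={p,v,w} ue={v}

Live sets:
  L0: in=∅ out={v,z}
  L1: in={v,z} out={v,z}
  L2: in={v,z} out={v,z}
  L3: in={z} out=∅
  L4: in={v,z} out={v,z}
  L5: in=∅ out=∅
  L6: in={v,z} out={v}
  L7: in=∅ out={v}
  L8: in=∅ out=∅
  L9: in={v} out=∅

Interference:
  n — {v,z}
  p — {v,z}
  v — {n,p,w,z}
  w — {v,z}
  z — {n,p,v,w}

Registers:
  {n,v,z} pairwise interfere (3-clique) ⇒ χ ≥ 3
  assign n→r2 p→r2 v→r0 w→r2 z→r1 — no edge inside a register ⇒ χ ≤ 3
  χ = 3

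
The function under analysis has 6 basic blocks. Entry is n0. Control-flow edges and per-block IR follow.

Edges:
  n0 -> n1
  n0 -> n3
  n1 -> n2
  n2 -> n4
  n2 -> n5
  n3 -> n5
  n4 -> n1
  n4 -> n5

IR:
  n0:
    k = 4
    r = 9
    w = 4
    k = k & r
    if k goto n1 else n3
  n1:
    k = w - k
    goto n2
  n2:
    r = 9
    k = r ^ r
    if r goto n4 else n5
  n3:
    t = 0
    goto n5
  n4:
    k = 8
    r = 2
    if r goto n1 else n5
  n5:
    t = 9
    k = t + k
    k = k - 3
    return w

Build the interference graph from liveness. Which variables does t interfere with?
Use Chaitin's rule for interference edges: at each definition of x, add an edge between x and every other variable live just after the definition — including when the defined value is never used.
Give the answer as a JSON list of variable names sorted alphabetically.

def/use:
  n0: def={k,r,w} ue=∅
  n1: def={k} ue={k,w}
  n2: def={k,r} ue=∅
  n3: def={t} ue=∅
  n4: def={k,r} ue=∅
  n5: def={k,t} ue={k,w}

Backward fixpoint:
  n0 li=∅ lo={k,w}
  n1 li={k,w} lo={w}
  n2 li={w} lo={k,w}
  n3 li={k,w} lo={k,w}
  n4 li={w} lo={k,w}
  n5 li={k,w} lo=∅

Interference:
  k — {r,t,w}
  r — {k,w}
  t — {k,w}
  w — {k,r,t}

N(t) = ["k", "w"]

Answer: ["k", "w"]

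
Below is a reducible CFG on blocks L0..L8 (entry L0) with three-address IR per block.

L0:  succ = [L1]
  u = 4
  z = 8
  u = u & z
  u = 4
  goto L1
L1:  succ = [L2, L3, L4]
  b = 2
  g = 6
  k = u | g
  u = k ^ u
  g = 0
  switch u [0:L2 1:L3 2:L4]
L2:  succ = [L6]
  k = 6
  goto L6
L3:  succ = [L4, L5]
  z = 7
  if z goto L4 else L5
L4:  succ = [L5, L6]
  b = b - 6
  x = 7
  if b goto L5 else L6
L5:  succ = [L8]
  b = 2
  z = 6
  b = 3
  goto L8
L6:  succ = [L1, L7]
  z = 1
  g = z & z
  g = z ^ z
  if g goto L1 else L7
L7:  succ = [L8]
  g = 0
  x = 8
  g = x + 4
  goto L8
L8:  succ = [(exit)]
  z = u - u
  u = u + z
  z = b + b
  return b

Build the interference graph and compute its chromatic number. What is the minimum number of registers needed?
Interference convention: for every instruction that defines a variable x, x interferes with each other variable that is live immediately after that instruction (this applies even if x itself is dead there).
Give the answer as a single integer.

Answer: 4

Working:
Per-block:
  L0: {u,z} / ∅
  L1: {b,g,k,u} / {u}
  L2: {k} / ∅
  L3: {z} / ∅
  L4: {b,x} / {b}
  L5: {b,z} / ∅
  L6: {g,z} / ∅
  L7: {g,x} / ∅
  L8: {u,z} / {b,u}

Backward fixpoint:
  L0 li=∅ lo={u}
  L1 li={u} lo={b,u}
  L2 li={b,u} lo={b,u}
  L3 li={b,u} lo={b,u}
  L4 li={b,u} lo={b,u}
  L5 li={u} lo={b,u}
  L6 li={b,u} lo={b,u}
  L7 li={b,u} lo={b,u}
  L8 li={b,u} lo=∅

Interfere edges:
  b↔{g,k,u,x,z}
  g↔{b,u,z}
  k↔{b,u}
  u↔{b,g,k,x,z}
  x↔{b,u}
  z↔{b,g,u}

Colouring:
  {b,g,u,z} pairwise interfere (4-clique) ⇒ χ ≥ 4
  4-colouring: c0={b}  c1={u}  c2={g,k,x}  c3={z}
  χ = 4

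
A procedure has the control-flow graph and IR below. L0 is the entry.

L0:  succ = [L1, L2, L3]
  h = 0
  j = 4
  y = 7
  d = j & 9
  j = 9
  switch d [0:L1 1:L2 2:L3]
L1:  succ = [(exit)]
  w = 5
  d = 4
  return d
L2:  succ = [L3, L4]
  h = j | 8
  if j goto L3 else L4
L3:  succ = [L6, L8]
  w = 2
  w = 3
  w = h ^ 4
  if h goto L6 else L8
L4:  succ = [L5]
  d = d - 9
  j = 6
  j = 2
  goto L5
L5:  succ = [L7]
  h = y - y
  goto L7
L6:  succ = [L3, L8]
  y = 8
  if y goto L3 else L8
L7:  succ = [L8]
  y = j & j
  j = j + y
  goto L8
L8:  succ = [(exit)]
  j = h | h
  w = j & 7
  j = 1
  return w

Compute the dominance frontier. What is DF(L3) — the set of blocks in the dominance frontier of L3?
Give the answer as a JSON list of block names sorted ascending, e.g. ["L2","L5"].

idom tree: L1←L0 L2←L0 L3←L0 L4←L2 L5←L4 L6←L3 L7←L5 L8←L0
Dom at joins:
  L3: preds {L0,L2,L6}: {L0} ∩ {L0,L2} ∩ {L0,L3,L6} = {L0}; idom=L0
  L8: preds {L3,L6,L7}: {L0,L3} ∩ {L0,L3,L6} ∩ {L0,L2,L4,L5,L7} = {L0}; idom=L0

DF walk-up:
  join L3 pred L0: · stop@L0
  join L3 pred L2: L2 stop@L0
  join L3 pred L6: L6→L3 stop@L0
  join L8 pred L3: L3 stop@L0
  join L8 pred L6: L6→L3 stop@L0
  join L8 pred L7: L7→L5→L4→L2 stop@L0
  DF(L0)=∅
  DF(L1)=∅
  DF(L2)={L3,L8}
  DF(L3)={L3,L8}
  DF(L4)={L8}
  DF(L5)={L8}
  DF(L6)={L3,L8}
  DF(L7)={L8}
  DF(L8)=∅

DF(L3) = ["L3", "L8"]

Answer: ["L3", "L8"]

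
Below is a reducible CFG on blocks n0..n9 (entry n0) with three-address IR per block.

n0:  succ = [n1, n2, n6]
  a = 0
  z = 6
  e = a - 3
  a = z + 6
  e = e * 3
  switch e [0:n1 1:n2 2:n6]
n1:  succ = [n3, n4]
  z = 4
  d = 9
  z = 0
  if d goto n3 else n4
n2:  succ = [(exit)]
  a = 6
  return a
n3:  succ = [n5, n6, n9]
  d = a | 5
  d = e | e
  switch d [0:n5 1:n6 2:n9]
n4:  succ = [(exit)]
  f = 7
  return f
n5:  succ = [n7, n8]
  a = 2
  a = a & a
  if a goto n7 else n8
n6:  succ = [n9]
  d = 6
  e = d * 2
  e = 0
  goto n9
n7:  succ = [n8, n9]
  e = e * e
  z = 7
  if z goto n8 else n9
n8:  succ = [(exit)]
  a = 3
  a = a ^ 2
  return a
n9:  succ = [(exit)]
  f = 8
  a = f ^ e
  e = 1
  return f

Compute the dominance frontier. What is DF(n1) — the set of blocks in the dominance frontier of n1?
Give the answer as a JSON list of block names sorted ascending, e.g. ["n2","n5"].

idom tree: n1←n0 n2←n0 n3←n1 n4←n1 n5←n3 n6←n0 n7←n5 n8←n5 n9←n0
Dom∩ at merges:
  n6: preds {n0,n3}: {n0} ∩ {n0,n1,n3} = {n0}; idom=n0
  n8: preds {n5,n7}: {n0,n1,n3,n5} ∩ {n0,n1,n3,n5,n7} = {n0,n1,n3,n5}; idom=n5
  n9: preds {n3,n6,n7}: {n0,n1,n3} ∩ {n0,n6} ∩ {n0,n1,n3,n5,n7} = {n0}; idom=n0

Frontier:
  join n6 pred n0: · stop@n0
  join n6 pred n3: n3→n1 stop@n0
  join n8 pred n5: · stop@n5
  join n8 pred n7: n7 stop@n5
  join n9 pred n3: n3→n1 stop@n0
  join n9 pred n6: n6 stop@n0
  join n9 pred n7: n7→n5→n3→n1 stop@n0
  n0: DF=∅
  n1: DF={n6,n9}
  n2: DF=∅
  n3: DF={n6,n9}
  n4: DF=∅
  n5: DF={n9}
  n6: DF={n9}
  n7: DF={n8,n9}
  n8: DF=∅
  n9: DF=∅

DF(n1) = ["n6", "n9"]

Answer: ["n6", "n9"]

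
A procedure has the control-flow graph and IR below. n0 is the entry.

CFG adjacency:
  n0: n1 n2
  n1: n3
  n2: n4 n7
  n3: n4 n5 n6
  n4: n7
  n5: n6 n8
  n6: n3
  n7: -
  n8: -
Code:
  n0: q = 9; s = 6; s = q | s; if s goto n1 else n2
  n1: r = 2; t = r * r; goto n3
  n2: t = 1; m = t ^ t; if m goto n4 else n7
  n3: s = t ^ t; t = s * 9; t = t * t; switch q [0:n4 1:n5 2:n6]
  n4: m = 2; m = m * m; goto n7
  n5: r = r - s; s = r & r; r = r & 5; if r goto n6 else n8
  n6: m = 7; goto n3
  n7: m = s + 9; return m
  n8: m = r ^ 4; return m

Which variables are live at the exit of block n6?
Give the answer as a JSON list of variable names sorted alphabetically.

Per-block:
  n0: def={q,s} ue=∅
  n1: def={r,t} ue=∅
  n2: def={m,t} ue=∅
  n3: def={s,t} ue={q,t}
  n4: def={m} ue=∅
  n5: def={r,s} ue={r,s}
  n6: def={m} ue=∅
  n7: def={m} ue={s}
  n8: def={m} ue={r}

Backward fixpoint:
  n0 li=∅ lo={q,s}
  n1 li={q} lo={q,r,t}
  n2 li={s} lo={s}
  n3 li={q,r,t} lo={q,r,s,t}
  n4 li={s} lo={s}
  n5 li={q,r,s,t} lo={q,r,t}
  n6 li={q,r,t} lo={q,r,t}
  n7 li={s} lo=∅
  n8 li={r} lo=∅

live-out(n6) = ["q", "r", "t"]

Answer: ["q", "r", "t"]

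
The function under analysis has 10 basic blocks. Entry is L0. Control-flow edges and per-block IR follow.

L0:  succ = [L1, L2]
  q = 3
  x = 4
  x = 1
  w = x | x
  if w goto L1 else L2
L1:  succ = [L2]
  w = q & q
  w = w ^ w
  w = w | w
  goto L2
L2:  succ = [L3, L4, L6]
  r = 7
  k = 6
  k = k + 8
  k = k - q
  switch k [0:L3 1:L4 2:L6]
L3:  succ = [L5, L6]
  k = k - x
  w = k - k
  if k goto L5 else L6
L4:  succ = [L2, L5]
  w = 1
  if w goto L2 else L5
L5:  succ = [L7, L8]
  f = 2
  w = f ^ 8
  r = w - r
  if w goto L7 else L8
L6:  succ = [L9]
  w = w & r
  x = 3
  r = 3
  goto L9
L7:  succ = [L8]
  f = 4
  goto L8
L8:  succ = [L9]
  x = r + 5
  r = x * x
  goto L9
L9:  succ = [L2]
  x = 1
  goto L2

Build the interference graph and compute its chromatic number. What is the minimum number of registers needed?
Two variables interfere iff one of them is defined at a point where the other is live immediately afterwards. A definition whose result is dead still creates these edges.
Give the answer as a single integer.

Block summaries:
  L0 def {q,w,x} use ∅
  L1 def {w} use {q}
  L2 def {k,r} use {q}
  L3 def {k,w} use {k,x}
  L4 def {w} use ∅
  L5 def {f,r,w} use {r}
  L6 def {r,w,x} use {r,w}
  L7 def {f} use ∅
  L8 def {r,x} use {r}
  L9 def {x} use ∅

Live sets:
  L0 li=∅ lo={q,w,x}
  L1 li={q,x} lo={q,w,x}
  L2 li={q,w,x} lo={k,q,r,w,x}
  L3 li={k,q,r,x} lo={q,r,w}
  L4 li={q,r,x} lo={q,r,w,x}
  L5 li={q,r} lo={q,r,w}
  L6 li={q,r,w} lo={q,w}
  L7 li={q,r,w} lo={q,r,w}
  L8 li={q,r,w} lo={q,w}
  L9 li={q,w} lo={q,w,x}

Conflict graph:
  f↔{q,r,w}
  k↔{q,r,w,x}
  q↔{f,k,r,w,x}
  r↔{f,k,q,w,x}
  w↔{f,k,q,r,x}
  x↔{k,q,r,w}

Chromatic number:
  clique {k,q,r,w,x} ⇒ need ≥ 5
  assign f→c3 k→c3 q→c0 r→c1 w→c2 x→c4 — no edge inside a register ⇒ χ ≤ 5
  χ = 5

Answer: 5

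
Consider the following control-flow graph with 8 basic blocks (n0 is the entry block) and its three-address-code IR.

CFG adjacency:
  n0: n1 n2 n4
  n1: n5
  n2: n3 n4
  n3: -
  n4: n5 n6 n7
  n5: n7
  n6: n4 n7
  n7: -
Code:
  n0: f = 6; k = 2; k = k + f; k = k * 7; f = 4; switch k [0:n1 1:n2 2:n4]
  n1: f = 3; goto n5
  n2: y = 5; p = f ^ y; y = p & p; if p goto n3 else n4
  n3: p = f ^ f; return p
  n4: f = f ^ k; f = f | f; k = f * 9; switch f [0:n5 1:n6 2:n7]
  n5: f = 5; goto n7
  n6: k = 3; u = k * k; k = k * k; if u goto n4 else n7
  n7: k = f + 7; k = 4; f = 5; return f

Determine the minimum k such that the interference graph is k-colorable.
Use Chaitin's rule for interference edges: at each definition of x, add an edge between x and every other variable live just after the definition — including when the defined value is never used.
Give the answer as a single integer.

def/use:
  n0: {f,k} / ∅
  n1: {f} / ∅
  n2: {p,y} / {f}
  n3: {p} / {f}
  n4: {f,k} / {f,k}
  n5: {f} / ∅
  n6: {k,u} / ∅
  n7: {f,k} / {f}

Liveness:
  n0: in=∅ out={f,k}
  n1: in=∅ out=∅
  n2: in={f,k} out={f,k}
  n3: in={f} out=∅
  n4: in={f,k} out={f}
  n5: in=∅ out={f}
  n6: in={f} out={f,k}
  n7: in={f} out=∅

Interfere edges:
  f — {k,p,u,y}
  k — {f,p,u,y}
  p — {f,k,y}
  u — {f,k}
  y — {f,k,p}

Chromatic number:
  {f,k,p,y} pairwise interfere (4-clique) ⇒ χ ≥ 4
  4-colouring: R0={f}  R1={k}  R2={p,u}  R3={y}
  χ = 4

Answer: 4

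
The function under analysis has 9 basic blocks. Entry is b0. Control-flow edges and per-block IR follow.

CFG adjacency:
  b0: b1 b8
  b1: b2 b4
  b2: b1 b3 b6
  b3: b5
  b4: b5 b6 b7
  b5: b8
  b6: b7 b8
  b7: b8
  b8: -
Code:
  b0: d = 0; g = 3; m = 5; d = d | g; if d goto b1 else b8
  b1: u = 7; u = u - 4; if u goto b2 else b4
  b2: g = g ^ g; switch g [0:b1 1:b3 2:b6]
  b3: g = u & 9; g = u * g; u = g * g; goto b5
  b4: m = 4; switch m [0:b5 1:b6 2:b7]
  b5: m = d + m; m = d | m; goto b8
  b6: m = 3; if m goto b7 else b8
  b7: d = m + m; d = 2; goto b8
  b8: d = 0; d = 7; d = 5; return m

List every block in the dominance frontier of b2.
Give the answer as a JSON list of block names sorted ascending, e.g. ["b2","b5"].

idom tree: b1←b0 b2←b1 b3←b2 b4←b1 b5←b1 b6←b1 b7←b1 b8←b0
Join-block Dom:
  b1: preds {b0,b2}: {b0} ∩ {b0,b1,b2} = {b0}; idom=b0
  b5: preds {b3,b4}: {b0,b1,b2,b3} ∩ {b0,b1,b4} = {b0,b1}; idom=b1
  b6: preds {b2,b4}: {b0,b1,b2} ∩ {b0,b1,b4} = {b0,b1}; idom=b1
  b7: preds {b4,b6}: {b0,b1,b4} ∩ {b0,b1,b6} = {b0,b1}; idom=b1
  b8: preds {b0,b5,b6,b7}: {b0} ∩ {b0,b1,b5} ∩ {b0,b1,b6} ∩ {b0,b1,b7} = {b0}; idom=b0

Frontier:
  b1←b0: walk · to b0
  b1←b2: walk b2→b1 to b0
  b5←b3: walk b3→b2 to b1
  b5←b4: walk b4 to b1
  b6←b2: walk b2 to b1
  b6←b4: walk b4 to b1
  b7←b4: walk b4 to b1
  b7←b6: walk b6 to b1
  b8←b0: walk · to b0
  b8←b5: walk b5→b1 to b0
  b8←b6: walk b6→b1 to b0
  b8←b7: walk b7→b1 to b0
  DF(b0)=∅
  DF(b1)={b1,b8}
  DF(b2)={b1,b5,b6}
  DF(b3)={b5}
  DF(b4)={b5,b6,b7}
  DF(b5)={b8}
  DF(b6)={b7,b8}
  DF(b7)={b8}
  DF(b8)=∅

DF(b2) = ["b1", "b5", "b6"]

Answer: ["b1", "b5", "b6"]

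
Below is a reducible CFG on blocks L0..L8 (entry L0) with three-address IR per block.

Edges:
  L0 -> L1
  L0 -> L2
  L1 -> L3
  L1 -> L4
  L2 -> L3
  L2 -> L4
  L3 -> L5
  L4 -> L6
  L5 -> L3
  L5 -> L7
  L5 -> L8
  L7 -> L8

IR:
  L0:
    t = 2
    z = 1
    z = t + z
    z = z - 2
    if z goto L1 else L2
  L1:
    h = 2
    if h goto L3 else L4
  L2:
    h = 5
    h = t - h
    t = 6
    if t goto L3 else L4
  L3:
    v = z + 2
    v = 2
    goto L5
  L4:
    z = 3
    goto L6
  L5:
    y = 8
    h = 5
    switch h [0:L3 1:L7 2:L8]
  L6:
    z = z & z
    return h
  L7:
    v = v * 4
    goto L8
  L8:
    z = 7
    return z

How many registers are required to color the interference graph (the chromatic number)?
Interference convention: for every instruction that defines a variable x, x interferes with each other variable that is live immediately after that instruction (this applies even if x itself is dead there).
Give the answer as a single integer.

Per-block:
  L0: {t,z} / ∅
  L1: {h} / ∅
  L2: {h,t} / {t}
  L3: {v} / {z}
  L4: {z} / ∅
  L5: {h,y} / ∅
  L6: {z} / {h,z}
  L7: {v} / {v}
  L8: {z} / ∅

Liveness:
  live L0: ∅→{t,z}
  live L1: {z}→{h,z}
  live L2: {t,z}→{h,z}
  live L3: {z}→{v,z}
  live L4: {h}→{h,z}
  live L5: {v,z}→{v,z}
  live L6: {h,z}→∅
  live L7: {v}→∅
  live L8: ∅→∅

Interference:
  h↔{t,v,z}
  t↔{h,z}
  v↔{h,y,z}
  y↔{v,z}
  z↔{h,t,v,y}

Registers:
  clique {h,t,z} ⇒ need ≥ 3
  assign h→c1 t→c2 v→c2 y→c1 z→c0 — no edge inside a register ⇒ χ ≤ 3
  χ = 3

Answer: 3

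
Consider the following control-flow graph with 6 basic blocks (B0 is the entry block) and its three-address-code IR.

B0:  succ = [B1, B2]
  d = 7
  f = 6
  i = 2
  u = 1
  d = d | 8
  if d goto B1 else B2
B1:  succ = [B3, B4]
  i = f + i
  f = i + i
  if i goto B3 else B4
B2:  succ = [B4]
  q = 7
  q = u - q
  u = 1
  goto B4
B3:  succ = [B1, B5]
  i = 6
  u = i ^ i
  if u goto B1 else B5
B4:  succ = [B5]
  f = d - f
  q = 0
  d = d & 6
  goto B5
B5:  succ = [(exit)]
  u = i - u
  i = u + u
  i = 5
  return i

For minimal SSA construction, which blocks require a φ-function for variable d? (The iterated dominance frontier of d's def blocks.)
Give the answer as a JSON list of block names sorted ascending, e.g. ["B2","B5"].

idom tree: B1←B0 B2←B0 B3←B1 B4←B0 B5←B0
Dom at joins:
  B1: preds {B0,B3}: {B0} ∩ {B0,B1,B3} = {B0}; idom=B0
  B4: preds {B1,B2}: {B0,B1} ∩ {B0,B2} = {B0}; idom=B0
  B5: preds {B3,B4}: {B0,B1,B3} ∩ {B0,B4} = {B0}; idom=B0

DF derivation:
  B1←B0: walk · to B0
  B1←B3: walk B3→B1 to B0
  B4←B1: walk B1 to B0
  B4←B2: walk B2 to B0
  B5←B3: walk B3→B1 to B0
  B5←B4: walk B4 to B0
  B0: DF=∅
  B1: DF={B1,B4,B5}
  B2: DF={B4}
  B3: DF={B1,B5}
  B4: DF={B5}
  B5: DF=∅

φ for d: defs {B0,B4}
  DF⁺ = {B5}

Answer: ["B5"]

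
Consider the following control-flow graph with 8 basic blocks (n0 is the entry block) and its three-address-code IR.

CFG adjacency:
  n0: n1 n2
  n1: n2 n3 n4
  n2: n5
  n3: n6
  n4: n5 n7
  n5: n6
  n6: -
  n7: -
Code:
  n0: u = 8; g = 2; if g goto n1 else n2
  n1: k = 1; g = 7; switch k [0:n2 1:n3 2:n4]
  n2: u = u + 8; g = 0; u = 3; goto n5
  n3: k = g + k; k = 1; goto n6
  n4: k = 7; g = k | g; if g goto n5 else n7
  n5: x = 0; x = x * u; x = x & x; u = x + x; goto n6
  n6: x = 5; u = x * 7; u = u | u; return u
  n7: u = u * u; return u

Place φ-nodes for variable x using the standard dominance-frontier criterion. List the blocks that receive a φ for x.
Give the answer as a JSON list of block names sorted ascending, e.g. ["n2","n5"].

Answer: ["n6"]

Analysis:
idom tree: n1←n0 n2←n0 n3←n1 n4←n1 n5←n0 n6←n0 n7←n4
Dom at joins:
  n2: preds {n0,n1}: {n0} ∩ {n0,n1} = {n0}; idom=n0
  n5: preds {n2,n4}: {n0,n2} ∩ {n0,n1,n4} = {n0}; idom=n0
  n6: preds {n3,n5}: {n0,n1,n3} ∩ {n0,n5} = {n0}; idom=n0

Frontier:
  join n2 pred n0: · stop@n0
  join n2 pred n1: n1 stop@n0
  join n5 pred n2: n2 stop@n0
  join n5 pred n4: n4→n1 stop@n0
  join n6 pred n3: n3→n1 stop@n0
  join n6 pred n5: n5 stop@n0
  n0: DF=∅
  n1: DF={n2,n5,n6}
  n2: DF={n5}
  n3: DF={n6}
  n4: DF={n5}
  n5: DF={n6}
  n6: DF=∅
  n7: DF=∅

φ for x: defs {n5,n6}
  DF⁺ = {n6}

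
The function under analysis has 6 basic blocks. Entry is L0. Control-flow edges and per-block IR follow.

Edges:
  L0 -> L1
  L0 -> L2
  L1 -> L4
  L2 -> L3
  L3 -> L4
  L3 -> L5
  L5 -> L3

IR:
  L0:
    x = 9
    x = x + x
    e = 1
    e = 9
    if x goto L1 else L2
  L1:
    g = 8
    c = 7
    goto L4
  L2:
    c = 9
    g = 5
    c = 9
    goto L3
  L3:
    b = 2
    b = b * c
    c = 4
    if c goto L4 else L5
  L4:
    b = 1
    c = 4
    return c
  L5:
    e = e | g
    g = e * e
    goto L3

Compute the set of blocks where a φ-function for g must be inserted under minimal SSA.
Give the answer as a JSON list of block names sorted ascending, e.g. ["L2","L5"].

Answer: ["L3", "L4"]

Working:
idom tree: L1←L0 L2←L0 L3←L2 L4←L0 L5←L3
Join-block Dom:
  L3: preds {L2,L5}: {L0,L2} ∩ {L0,L2,L3,L5} = {L0,L2}; idom=L2
  L4: preds {L1,L3}: {L0,L1} ∩ {L0,L2,L3} = {L0}; idom=L0

DF walk-up:
  L3←L2: walk · to L2
  L3←L5: walk L5→L3 to L2
  L4←L1: walk L1 to L0
  L4←L3: walk L3→L2 to L0
  L0: DF=∅
  L1: DF={L4}
  L2: DF={L4}
  L3: DF={L3,L4}
  L4: DF=∅
  L5: DF={L3}

φ for g: defs {L1,L2,L5}
  DF⁺ = {L3,L4}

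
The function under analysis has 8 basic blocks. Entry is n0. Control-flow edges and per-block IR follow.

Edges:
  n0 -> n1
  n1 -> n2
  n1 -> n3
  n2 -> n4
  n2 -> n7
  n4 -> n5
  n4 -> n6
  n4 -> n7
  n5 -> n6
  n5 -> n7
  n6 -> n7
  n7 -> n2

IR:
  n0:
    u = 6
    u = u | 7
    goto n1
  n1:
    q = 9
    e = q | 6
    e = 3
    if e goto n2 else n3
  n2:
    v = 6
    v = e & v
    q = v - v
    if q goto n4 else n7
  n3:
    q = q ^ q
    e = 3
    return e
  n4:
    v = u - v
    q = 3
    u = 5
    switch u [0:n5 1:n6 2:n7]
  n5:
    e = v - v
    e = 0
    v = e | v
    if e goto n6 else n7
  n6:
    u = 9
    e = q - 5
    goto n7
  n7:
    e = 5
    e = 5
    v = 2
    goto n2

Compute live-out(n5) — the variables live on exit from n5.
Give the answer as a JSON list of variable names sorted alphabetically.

Block summaries:
  n0: {u} / ∅
  n1: {e,q} / ∅
  n2: {q,v} / {e}
  n3: {e,q} / {q}
  n4: {q,u,v} / {u,v}
  n5: {e,v} / {v}
  n6: {e,u} / {q}
  n7: {e,v} / ∅

Backward fixpoint:
  n0 li=∅ lo={u}
  n1 li={u} lo={e,q,u}
  n2 li={e,u} lo={u,v}
  n3 li={q} lo=∅
  n4 li={u,v} lo={q,u,v}
  n5 li={q,u,v} lo={q,u}
  n6 li={q} lo={u}
  n7 li={u} lo={e,u}

live-out(n5) = ["q", "u"]

Answer: ["q", "u"]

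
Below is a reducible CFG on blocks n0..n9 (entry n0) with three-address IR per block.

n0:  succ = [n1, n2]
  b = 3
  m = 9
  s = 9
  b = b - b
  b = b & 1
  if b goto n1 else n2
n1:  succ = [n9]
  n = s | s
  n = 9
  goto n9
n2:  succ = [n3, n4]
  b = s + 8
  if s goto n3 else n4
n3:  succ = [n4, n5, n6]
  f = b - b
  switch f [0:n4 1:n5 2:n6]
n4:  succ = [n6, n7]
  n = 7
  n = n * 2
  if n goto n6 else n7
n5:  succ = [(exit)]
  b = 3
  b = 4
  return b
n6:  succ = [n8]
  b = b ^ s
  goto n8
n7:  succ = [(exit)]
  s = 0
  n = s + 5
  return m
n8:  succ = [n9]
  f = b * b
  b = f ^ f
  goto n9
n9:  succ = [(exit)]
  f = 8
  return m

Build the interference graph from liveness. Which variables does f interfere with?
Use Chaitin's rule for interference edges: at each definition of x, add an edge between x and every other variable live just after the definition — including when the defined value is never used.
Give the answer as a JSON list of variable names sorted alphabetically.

Answer: ["b", "m", "s"]

Working:
def/use:
  n0 def {b,m,s} use ∅
  n1 def {n} use {s}
  n2 def {b} use {s}
  n3 def {f} use {b}
  n4 def {n} use ∅
  n5 def {b} use ∅
  n6 def {b} use {b,s}
  n7 def {n,s} use {m}
  n8 def {b,f} use {b}
  n9 def {f} use {m}

Backward fixpoint:
  live n0: ∅→{m,s}
  live n1: {m,s}→{m}
  live n2: {m,s}→{b,m,s}
  live n3: {b,m,s}→{b,m,s}
  live n4: {b,m,s}→{b,m,s}
  live n5: ∅→∅
  live n6: {b,m,s}→{b,m}
  live n7: {m}→∅
  live n8: {b,m}→{m}
  live n9: {m}→∅

Interference:
  b — {f,m,n,s}
  f — {b,m,s}
  m — {b,f,n,s}
  n — {b,m,s}
  s — {b,f,m,n}

N(f) = ["b", "m", "s"]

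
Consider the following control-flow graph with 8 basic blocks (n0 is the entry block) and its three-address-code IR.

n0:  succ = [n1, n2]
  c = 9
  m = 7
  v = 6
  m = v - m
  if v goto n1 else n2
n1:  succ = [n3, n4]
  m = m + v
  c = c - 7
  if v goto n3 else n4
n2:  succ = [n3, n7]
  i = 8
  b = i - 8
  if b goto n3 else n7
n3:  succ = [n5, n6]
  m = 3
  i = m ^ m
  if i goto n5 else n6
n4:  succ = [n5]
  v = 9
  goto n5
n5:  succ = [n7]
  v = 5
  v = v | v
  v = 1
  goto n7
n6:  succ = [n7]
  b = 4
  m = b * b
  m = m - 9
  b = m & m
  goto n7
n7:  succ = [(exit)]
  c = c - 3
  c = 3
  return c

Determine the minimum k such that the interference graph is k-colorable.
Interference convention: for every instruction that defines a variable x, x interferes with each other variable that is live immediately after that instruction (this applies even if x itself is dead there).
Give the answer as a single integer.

Block summaries:
  n0: def={c,m,v} ue=∅
  n1: def={c,m} ue={c,m,v}
  n2: def={b,i} ue=∅
  n3: def={i,m} ue=∅
  n4: def={v} ue=∅
  n5: def={v} ue=∅
  n6: def={b,m} ue=∅
  n7: def={c} ue={c}

Live sets:
  n0: in=∅ out={c,m,v}
  n1: in={c,m,v} out={c}
  n2: in={c} out={c}
  n3: in={c} out={c}
  n4: in={c} out={c}
  n5: in={c} out={c}
  n6: in={c} out={c}
  n7: in={c} out=∅

Interference:
  b↔{c}
  c↔{b,i,m,v}
  i↔{c}
  m↔{c,v}
  v↔{c,m}

Colouring:
  lower bound: {c,m,v} mutually conflict ⇒ χ ≥ 3
  3-colouring: c0={c}  c1={b,i,m}  c2={v}
  χ = 3

Answer: 3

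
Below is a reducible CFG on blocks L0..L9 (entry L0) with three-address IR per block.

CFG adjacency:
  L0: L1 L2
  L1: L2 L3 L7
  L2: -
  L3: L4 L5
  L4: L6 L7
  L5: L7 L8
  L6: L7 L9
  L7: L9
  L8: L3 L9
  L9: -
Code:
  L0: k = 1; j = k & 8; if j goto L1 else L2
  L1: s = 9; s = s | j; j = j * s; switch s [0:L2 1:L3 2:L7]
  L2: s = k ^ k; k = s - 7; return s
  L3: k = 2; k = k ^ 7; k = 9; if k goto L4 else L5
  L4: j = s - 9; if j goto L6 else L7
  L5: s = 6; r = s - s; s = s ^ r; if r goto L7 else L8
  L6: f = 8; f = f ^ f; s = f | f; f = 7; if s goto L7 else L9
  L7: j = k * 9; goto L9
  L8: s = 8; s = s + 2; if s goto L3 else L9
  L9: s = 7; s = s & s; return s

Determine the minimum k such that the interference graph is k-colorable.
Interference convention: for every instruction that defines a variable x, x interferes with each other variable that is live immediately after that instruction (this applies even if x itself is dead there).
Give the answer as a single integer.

Answer: 3

Working:
Block summaries:
  L0 def {j,k} use ∅
  L1 def {j,s} use {j}
  L2 def {k,s} use {k}
  L3 def {k} use ∅
  L4 def {j} use {s}
  L5 def {r,s} use ∅
  L6 def {f,s} use ∅
  L7 def {j} use {k}
  L8 def {s} use ∅
  L9 def {s} use ∅

Live sets:
  L0: in=∅ out={j,k}
  L1: in={j,k} out={k,s}
  L2: in={k} out=∅
  L3: in={s} out={k,s}
  L4: in={k,s} out={k}
  L5: in={k} out={k}
  L6: in={k} out={k}
  L7: in={k} out=∅
  L8: in=∅ out={s}
  L9: in=∅ out=∅

Interfere edges:
  f — {k,s}
  j — {k,s}
  k — {f,j,r,s}
  r — {k,s}
  s — {f,j,k,r}

Chromatic number:
  {f,k,s} pairwise interfere (3-clique) ⇒ χ ≥ 3
  assign f→r2 j→r2 k→r0 r→r2 s→r1 — no edge inside a register ⇒ χ ≤ 3
  χ = 3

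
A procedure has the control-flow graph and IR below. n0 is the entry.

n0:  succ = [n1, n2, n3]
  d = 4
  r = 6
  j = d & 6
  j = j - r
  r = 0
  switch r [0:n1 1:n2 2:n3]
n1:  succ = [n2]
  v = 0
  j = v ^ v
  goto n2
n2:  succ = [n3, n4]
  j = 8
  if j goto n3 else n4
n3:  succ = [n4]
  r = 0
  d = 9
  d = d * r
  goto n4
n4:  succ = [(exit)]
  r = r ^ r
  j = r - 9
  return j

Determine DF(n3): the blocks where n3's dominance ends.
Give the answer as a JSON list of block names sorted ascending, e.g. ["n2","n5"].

Answer: ["n4"]

Derivation:
idom tree: n1←n0 n2←n0 n3←n0 n4←n0
Dom at joins:
  n2: preds {n0,n1}: {n0} ∩ {n0,n1} = {n0}; idom=n0
  n3: preds {n0,n2}: {n0} ∩ {n0,n2} = {n0}; idom=n0
  n4: preds {n2,n3}: {n0,n2} ∩ {n0,n3} = {n0}; idom=n0

Frontier:
  n2←n0: walk · to n0
  n2←n1: walk n1 to n0
  n3←n0: walk · to n0
  n3←n2: walk n2 to n0
  n4←n2: walk n2 to n0
  n4←n3: walk n3 to n0
  n0 → ∅
  n1 → {n2}
  n2 → {n3,n4}
  n3 → {n4}
  n4 → ∅

DF(n3) = ["n4"]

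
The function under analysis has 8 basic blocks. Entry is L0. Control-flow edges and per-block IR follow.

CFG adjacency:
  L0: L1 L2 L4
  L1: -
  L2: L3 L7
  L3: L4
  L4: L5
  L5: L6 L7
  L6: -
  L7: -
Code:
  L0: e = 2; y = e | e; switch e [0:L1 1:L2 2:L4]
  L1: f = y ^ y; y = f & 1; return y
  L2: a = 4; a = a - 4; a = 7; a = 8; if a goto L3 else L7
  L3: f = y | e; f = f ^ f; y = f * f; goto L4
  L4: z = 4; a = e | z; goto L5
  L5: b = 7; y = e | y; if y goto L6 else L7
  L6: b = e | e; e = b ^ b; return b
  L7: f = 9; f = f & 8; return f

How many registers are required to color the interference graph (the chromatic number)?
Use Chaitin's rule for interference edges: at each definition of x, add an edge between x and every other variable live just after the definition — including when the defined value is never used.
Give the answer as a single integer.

Per-block:
  L0: {e,y} / ∅
  L1: {f,y} / {y}
  L2: {a} / ∅
  L3: {f,y} / {e,y}
  L4: {a,z} / {e}
  L5: {b,y} / {e,y}
  L6: {b,e} / {e}
  L7: {f} / ∅

Backward fixpoint:
  L0 li=∅ lo={e,y}
  L1 li={y} lo=∅
  L2 li={e,y} lo={e,y}
  L3 li={e,y} lo={e,y}
  L4 li={e,y} lo={e,y}
  L5 li={e,y} lo={e}
  L6 li={e} lo=∅
  L7 li=∅ lo=∅

Interfere edges:
  a — {e,y}
  b — {e,y}
  e — {a,b,f,y,z}
  f — {e}
  y — {a,b,e,z}
  z — {e,y}

Chromatic number:
  lower bound: {a,e,y} mutually conflict ⇒ χ ≥ 3
  3-colouring: c0={e}  c1={f,y}  c2={a,b,z}
  χ = 3

Answer: 3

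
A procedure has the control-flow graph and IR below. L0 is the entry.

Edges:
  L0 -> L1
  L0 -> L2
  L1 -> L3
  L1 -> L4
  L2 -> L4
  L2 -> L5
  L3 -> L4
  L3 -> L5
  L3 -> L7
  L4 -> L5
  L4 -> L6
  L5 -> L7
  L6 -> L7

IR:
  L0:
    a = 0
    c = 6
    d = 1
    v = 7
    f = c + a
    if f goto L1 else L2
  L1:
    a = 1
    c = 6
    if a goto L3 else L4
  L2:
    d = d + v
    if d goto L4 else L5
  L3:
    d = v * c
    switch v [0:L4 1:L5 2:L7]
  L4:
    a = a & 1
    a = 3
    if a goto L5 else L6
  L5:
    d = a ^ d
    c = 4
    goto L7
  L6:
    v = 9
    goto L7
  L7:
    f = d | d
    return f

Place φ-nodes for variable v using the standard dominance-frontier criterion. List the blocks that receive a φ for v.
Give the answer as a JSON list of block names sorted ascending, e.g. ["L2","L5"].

Answer: ["L7"]

Derivation:
idom tree: L1←L0 L2←L0 L3←L1 L4←L0 L5←L0 L6←L4 L7←L0
Dom∩ at merges:
  L4: preds {L1,L2,L3}: {L0,L1} ∩ {L0,L2} ∩ {L0,L1,L3} = {L0}; idom=L0
  L5: preds {L2,L3,L4}: {L0,L2} ∩ {L0,L1,L3} ∩ {L0,L4} = {L0}; idom=L0
  L7: preds {L3,L5,L6}: {L0,L1,L3} ∩ {L0,L5} ∩ {L0,L4,L6} = {L0}; idom=L0

Frontier:
  L4←L1: walk L1 to L0
  L4←L2: walk L2 to L0
  L4←L3: walk L3→L1 to L0
  L5←L2: walk L2 to L0
  L5←L3: walk L3→L1 to L0
  L5←L4: walk L4 to L0
  L7←L3: walk L3→L1 to L0
  L7←L5: walk L5 to L0
  L7←L6: walk L6→L4 to L0
  L0: DF=∅
  L1: DF={L4,L5,L7}
  L2: DF={L4,L5}
  L3: DF={L4,L5,L7}
  L4: DF={L5,L7}
  L5: DF={L7}
  L6: DF={L7}
  L7: DF=∅

φ for v: defs {L0,L6}
  DF⁺ = {L7}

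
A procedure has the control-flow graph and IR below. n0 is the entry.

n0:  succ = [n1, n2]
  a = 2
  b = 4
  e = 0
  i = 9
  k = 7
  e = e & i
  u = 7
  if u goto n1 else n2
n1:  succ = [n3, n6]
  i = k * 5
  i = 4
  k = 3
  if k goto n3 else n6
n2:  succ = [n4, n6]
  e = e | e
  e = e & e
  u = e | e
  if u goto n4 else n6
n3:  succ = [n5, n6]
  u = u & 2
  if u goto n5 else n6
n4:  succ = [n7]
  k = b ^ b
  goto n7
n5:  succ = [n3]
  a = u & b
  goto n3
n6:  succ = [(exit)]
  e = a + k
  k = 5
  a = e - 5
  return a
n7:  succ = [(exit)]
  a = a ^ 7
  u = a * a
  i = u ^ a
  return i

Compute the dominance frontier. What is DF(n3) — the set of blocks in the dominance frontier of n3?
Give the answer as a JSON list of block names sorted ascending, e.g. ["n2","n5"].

Answer: ["n3", "n6"]

Derivation:
idom tree: n1←n0 n2←n0 n3←n1 n4←n2 n5←n3 n6←n0 n7←n4
Dom at joins:
  n3: preds {n1,n5}: {n0,n1} ∩ {n0,n1,n3,n5} = {n0,n1}; idom=n1
  n6: preds {n1,n2,n3}: {n0,n1} ∩ {n0,n2} ∩ {n0,n1,n3} = {n0}; idom=n0

DF walk-up:
  join n3 pred n1: · stop@n1
  join n3 pred n5: n5→n3 stop@n1
  join n6 pred n1: n1 stop@n0
  join n6 pred n2: n2 stop@n0
  join n6 pred n3: n3→n1 stop@n0
  n0: DF=∅
  n1: DF={n6}
  n2: DF={n6}
  n3: DF={n3,n6}
  n4: DF=∅
  n5: DF={n3}
  n6: DF=∅
  n7: DF=∅

DF(n3) = ["n3", "n6"]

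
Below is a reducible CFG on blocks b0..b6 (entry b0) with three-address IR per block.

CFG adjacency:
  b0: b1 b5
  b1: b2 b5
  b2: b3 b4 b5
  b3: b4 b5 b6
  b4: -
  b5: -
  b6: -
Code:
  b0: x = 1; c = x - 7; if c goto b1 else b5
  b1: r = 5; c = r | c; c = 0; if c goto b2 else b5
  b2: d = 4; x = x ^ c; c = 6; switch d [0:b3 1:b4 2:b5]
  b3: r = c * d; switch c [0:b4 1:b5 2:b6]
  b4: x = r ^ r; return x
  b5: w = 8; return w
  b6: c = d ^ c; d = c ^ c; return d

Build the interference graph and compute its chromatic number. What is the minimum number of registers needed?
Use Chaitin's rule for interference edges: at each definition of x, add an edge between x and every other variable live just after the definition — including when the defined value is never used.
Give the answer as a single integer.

Answer: 4

Working:
def/use:
  b0: def={c,x} ue=∅
  b1: def={c,r} ue={c}
  b2: def={c,d,x} ue={c,x}
  b3: def={r} ue={c,d}
  b4: def={x} ue={r}
  b5: def={w} ue=∅
  b6: def={c,d} ue={c,d}

Backward fixpoint:
  live b0: ∅→{c,x}
  live b1: {c,x}→{c,r,x}
  live b2: {c,r,x}→{c,d,r}
  live b3: {c,d}→{c,d,r}
  live b4: {r}→∅
  live b5: ∅→∅
  live b6: {c,d}→∅

Interference:
  c: {d,r,x}
  d: {c,r,x}
  r: {c,d,x}
  w: ∅
  x: {c,d,r}

Chromatic number:
  clique {c,d,r,x} ⇒ need ≥ 4
  4-colouring: r0={c,w}  r1={d}  r2={r}  r3={x}
  χ = 4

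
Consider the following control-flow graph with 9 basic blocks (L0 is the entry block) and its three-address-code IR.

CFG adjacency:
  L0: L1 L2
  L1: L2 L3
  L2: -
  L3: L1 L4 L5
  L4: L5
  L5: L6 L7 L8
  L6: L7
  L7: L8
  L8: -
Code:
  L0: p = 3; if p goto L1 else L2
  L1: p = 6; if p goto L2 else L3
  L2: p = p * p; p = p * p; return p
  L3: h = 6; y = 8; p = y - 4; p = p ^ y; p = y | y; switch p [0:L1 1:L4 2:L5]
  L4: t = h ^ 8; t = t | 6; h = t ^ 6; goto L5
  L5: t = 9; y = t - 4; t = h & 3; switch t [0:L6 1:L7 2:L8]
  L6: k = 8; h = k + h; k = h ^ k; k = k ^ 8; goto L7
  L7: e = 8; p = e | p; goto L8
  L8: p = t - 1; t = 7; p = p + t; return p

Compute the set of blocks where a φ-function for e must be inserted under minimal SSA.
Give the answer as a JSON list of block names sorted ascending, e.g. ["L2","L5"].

idom tree: L1←L0 L2←L0 L3←L1 L4←L3 L5←L3 L6←L5 L7←L5 L8←L5
Join-block Dom:
  L1: preds {L0,L3}: {L0} ∩ {L0,L1,L3} = {L0}; idom=L0
  L2: preds {L0,L1}: {L0} ∩ {L0,L1} = {L0}; idom=L0
  L5: preds {L3,L4}: {L0,L1,L3} ∩ {L0,L1,L3,L4} = {L0,L1,L3}; idom=L3
  L7: preds {L5,L6}: {L0,L1,L3,L5} ∩ {L0,L1,L3,L5,L6} = {L0,L1,L3,L5}; idom=L5
  L8: preds {L5,L7}: {L0,L1,L3,L5} ∩ {L0,L1,L3,L5,L7} = {L0,L1,L3,L5}; idom=L5

DF walk-up:
  join L1 pred L0: · stop@L0
  join L1 pred L3: L3→L1 stop@L0
  join L2 pred L0: · stop@L0
  join L2 pred L1: L1 stop@L0
  join L5 pred L3: · stop@L3
  join L5 pred L4: L4 stop@L3
  join L7 pred L5: · stop@L5
  join L7 pred L6: L6 stop@L5
  join L8 pred L5: · stop@L5
  join L8 pred L7: L7 stop@L5
  DF(L0)=∅
  DF(L1)={L1,L2}
  DF(L2)=∅
  DF(L3)={L1}
  DF(L4)={L5}
  DF(L5)=∅
  DF(L6)={L7}
  DF(L7)={L8}
  DF(L8)=∅

φ for e: defs {L7}
  DF⁺ = {L8}

Answer: ["L8"]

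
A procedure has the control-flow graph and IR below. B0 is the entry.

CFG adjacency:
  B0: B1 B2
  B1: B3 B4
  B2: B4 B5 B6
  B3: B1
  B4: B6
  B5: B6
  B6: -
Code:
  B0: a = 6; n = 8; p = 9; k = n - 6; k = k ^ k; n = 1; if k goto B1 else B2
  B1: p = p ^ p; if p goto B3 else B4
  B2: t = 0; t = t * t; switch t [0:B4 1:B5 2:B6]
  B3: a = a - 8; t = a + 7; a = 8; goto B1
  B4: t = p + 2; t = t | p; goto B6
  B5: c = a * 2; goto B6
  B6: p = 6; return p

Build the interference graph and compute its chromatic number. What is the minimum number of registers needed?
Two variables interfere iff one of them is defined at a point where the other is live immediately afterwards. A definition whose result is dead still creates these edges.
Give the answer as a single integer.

Answer: 4

Working:
Block summaries:
  B0: def={a,k,n,p} ue=∅
  B1: def={p} ue={p}
  B2: def={t} ue=∅
  B3: def={a,t} ue={a}
  B4: def={t} ue={p}
  B5: def={c} ue={a}
  B6: def={p} ue=∅

Live sets:
  B0: in=∅ out={a,p}
  B1: in={a,p} out={a,p}
  B2: in={a,p} out={a,p}
  B3: in={a,p} out={a,p}
  B4: in={p} out=∅
  B5: in={a} out=∅
  B6: in=∅ out=∅

Interference:
  a — {k,n,p,t}
  c — ∅
  k — {a,n,p}
  n — {a,k,p}
  p — {a,k,n,t}
  t — {a,p}

Registers:
  lower bound: {a,k,n,p} mutually conflict ⇒ χ ≥ 4
  4-colouring: c0={a,c}  c1={p}  c2={k,t}  c3={n}
  χ = 4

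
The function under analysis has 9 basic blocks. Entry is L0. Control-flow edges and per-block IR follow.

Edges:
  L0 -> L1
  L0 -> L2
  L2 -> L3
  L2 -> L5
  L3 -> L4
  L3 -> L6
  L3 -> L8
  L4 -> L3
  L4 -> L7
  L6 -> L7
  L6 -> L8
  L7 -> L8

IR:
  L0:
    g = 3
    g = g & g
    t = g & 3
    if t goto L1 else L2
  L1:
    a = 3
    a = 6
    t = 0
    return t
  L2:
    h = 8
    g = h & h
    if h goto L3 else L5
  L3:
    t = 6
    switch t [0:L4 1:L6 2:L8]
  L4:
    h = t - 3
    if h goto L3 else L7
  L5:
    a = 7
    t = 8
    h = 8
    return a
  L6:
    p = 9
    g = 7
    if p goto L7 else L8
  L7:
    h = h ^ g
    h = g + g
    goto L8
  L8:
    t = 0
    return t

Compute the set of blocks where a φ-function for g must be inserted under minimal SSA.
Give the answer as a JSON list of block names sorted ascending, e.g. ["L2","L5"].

idom tree: L1←L0 L2←L0 L3←L2 L4←L3 L5←L2 L6←L3 L7←L3 L8←L3
Dom at joins:
  L3: preds {L2,L4}: {L0,L2} ∩ {L0,L2,L3,L4} = {L0,L2}; idom=L2
  L7: preds {L4,L6}: {L0,L2,L3,L4} ∩ {L0,L2,L3,L6} = {L0,L2,L3}; idom=L3
  L8: preds {L3,L6,L7}: {L0,L2,L3} ∩ {L0,L2,L3,L6} ∩ {L0,L2,L3,L7} = {L0,L2,L3}; idom=L3

DF walk-up:
  L3←L2: walk · to L2
  L3←L4: walk L4→L3 to L2
  L7←L4: walk L4 to L3
  L7←L6: walk L6 to L3
  L8←L3: walk · to L3
  L8←L6: walk L6 to L3
  L8←L7: walk L7 to L3
  L0: DF=∅
  L1: DF=∅
  L2: DF=∅
  L3: DF={L3}
  L4: DF={L3,L7}
  L5: DF=∅
  L6: DF={L7,L8}
  L7: DF={L8}
  L8: DF=∅

φ for g: defs {L0,L2,L6}
  DF⁺ = {L7,L8}

Answer: ["L7", "L8"]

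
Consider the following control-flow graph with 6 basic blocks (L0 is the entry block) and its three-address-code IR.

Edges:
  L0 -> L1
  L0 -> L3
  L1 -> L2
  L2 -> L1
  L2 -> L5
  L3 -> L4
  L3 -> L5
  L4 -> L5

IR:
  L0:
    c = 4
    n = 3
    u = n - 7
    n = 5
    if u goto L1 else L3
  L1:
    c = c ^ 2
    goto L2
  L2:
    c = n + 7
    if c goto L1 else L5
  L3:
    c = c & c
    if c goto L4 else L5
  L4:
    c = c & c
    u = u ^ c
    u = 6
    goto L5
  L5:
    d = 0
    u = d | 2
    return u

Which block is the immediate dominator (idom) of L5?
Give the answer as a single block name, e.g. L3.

idom tree: L1←L0 L2←L1 L3←L0 L4←L3 L5←L0
Join-block Dom:
  L1: preds {L0,L2}: {L0} ∩ {L0,L1,L2} = {L0}; idom=L0
  L5: preds {L2,L3,L4}: {L0,L1,L2} ∩ {L0,L3} ∩ {L0,L3,L4} = {L0}; idom=L0

idom(L5) = L0

Answer: L0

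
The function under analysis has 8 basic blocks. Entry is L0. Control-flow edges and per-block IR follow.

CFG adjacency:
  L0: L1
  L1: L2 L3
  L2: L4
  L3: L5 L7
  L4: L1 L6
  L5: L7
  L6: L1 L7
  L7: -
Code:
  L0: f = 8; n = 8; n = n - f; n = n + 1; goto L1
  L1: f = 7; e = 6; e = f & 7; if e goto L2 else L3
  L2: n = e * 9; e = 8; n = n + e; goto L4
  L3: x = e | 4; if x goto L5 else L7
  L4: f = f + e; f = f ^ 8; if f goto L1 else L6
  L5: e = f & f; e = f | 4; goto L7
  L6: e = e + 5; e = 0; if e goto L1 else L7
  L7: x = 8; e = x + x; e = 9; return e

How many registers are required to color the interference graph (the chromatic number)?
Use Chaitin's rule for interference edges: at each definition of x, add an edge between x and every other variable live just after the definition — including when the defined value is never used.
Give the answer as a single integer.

Answer: 3

Derivation:
Per-block:
  L0 def {f,n} use ∅
  L1 def {e,f} use ∅
  L2 def {e,n} use {e}
  L3 def {x} use {e}
  L4 def {f} use {e,f}
  L5 def {e} use {f}
  L6 def {e} use {e}
  L7 def {e,x} use ∅

Liveness:
  L0 li=∅ lo=∅
  L1 li=∅ lo={e,f}
  L2 li={e,f} lo={e,f}
  L3 li={e,f} lo={f}
  L4 li={e,f} lo={e}
  L5 li={f} lo=∅
  L6 li={e} lo=∅
  L7 li=∅ lo=∅

Interference:
  e: {f,n}
  f: {e,n,x}
  n: {e,f}
  x: {f}

Registers:
  lower bound: {e,f,n} mutually conflict ⇒ χ ≥ 3
  3-colouring: r0={f}  r1={e,x}  r2={n}
  χ = 3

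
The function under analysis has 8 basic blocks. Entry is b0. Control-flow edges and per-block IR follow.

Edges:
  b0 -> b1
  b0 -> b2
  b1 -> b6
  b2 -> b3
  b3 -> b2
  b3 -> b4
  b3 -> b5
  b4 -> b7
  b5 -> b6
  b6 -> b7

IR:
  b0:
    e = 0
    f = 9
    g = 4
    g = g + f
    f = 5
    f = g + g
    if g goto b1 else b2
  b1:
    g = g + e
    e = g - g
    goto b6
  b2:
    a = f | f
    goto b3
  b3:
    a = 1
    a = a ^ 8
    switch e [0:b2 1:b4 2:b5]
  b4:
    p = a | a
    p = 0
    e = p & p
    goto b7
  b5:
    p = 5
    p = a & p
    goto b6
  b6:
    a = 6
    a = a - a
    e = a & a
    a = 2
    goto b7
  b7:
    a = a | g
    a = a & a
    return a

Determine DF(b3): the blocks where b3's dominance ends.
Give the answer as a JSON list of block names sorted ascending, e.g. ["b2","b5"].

Answer: ["b2", "b6", "b7"]

Analysis:
idom tree: b1←b0 b2←b0 b3←b2 b4←b3 b5←b3 b6←b0 b7←b0
Dom at joins:
  b2: preds {b0,b3}: {b0} ∩ {b0,b2,b3} = {b0}; idom=b0
  b6: preds {b1,b5}: {b0,b1} ∩ {b0,b2,b3,b5} = {b0}; idom=b0
  b7: preds {b4,b6}: {b0,b2,b3,b4} ∩ {b0,b6} = {b0}; idom=b0

DF derivation:
  join b2 pred b0: · stop@b0
  join b2 pred b3: b3→b2 stop@b0
  join b6 pred b1: b1 stop@b0
  join b6 pred b5: b5→b3→b2 stop@b0
  join b7 pred b4: b4→b3→b2 stop@b0
  join b7 pred b6: b6 stop@b0
  DF(b0)=∅
  DF(b1)={b6}
  DF(b2)={b2,b6,b7}
  DF(b3)={b2,b6,b7}
  DF(b4)={b7}
  DF(b5)={b6}
  DF(b6)={b7}
  DF(b7)=∅

DF(b3) = ["b2", "b6", "b7"]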